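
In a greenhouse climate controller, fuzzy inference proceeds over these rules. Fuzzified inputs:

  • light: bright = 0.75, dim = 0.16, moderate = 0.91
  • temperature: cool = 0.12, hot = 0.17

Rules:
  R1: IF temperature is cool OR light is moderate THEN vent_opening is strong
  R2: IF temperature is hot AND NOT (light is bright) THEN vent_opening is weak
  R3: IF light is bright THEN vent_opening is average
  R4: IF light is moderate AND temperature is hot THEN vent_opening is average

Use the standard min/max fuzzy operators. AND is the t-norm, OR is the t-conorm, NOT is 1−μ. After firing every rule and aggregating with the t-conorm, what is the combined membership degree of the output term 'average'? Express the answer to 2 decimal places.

0.75

R1: cool=0.12, moderate=0.91; OR[max(a, b)] → w = 0.91
R2: hot=0.17, ¬bright=1−0.75=0.25; AND[min(a, b)] → w = 0.17
R3: bright=0.75 → w = 0.75
R4: moderate=0.91, hot=0.17; AND[min(a, b)] → w = 0.17
Rules with consequent 'average': {R3, R4} → strengths 0.75, 0.17
Aggregate via t-conorm [max(a, b)]: 0.75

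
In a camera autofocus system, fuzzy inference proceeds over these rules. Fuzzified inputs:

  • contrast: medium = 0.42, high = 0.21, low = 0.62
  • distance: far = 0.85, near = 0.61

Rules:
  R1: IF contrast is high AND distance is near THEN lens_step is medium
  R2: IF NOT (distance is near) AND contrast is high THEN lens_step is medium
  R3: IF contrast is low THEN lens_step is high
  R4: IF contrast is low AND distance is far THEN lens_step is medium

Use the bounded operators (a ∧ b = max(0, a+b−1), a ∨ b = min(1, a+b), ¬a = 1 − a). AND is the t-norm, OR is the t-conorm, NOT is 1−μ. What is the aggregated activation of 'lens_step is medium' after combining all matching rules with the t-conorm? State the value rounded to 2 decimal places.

0.47

R1: high=0.21, near=0.61; AND[max(0, a+b−1)] → w = 0.00
R2: ¬near=1−0.61=0.39, high=0.21; AND[max(0, a+b−1)] → w = 0.00
R3: low=0.62 → w = 0.62
R4: low=0.62, far=0.85; AND[max(0, a+b−1)] → w = 0.47
Rules with consequent 'medium': {R1, R2, R4} → strengths 0.00, 0.00, 0.47
Aggregate via t-conorm [min(1, a+b)]: 0.47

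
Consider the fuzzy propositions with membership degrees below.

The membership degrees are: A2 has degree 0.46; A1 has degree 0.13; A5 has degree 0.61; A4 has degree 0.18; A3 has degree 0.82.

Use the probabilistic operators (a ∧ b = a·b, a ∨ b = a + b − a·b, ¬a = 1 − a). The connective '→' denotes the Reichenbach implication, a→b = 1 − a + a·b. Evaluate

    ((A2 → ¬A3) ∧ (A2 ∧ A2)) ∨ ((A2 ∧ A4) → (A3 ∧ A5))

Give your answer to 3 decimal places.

¬A3 = 1 − 0.8200 = 0.1800
A2 → ¬A3  [Reichenbach: 1 − a + a·b] with a=0.4600, b=0.1800 → 0.6228
A2 ∧ A2 = a·b on (0.4600, 0.4600) = 0.2116
(A2 → ¬A3) ∧ (A2 ∧ A2) = a·b on (0.6228, 0.2116) = 0.1318
A2 ∧ A4 = a·b on (0.4600, 0.1800) = 0.0828
A3 ∧ A5 = a·b on (0.8200, 0.6100) = 0.5002
(A2 ∧ A4) → (A3 ∧ A5)  [Reichenbach: 1 − a + a·b] with a=0.0828, b=0.5002 → 0.9586
((A2 → ¬A3) ∧ (A2 ∧ A2)) ∨ ((A2 ∧ A4) → (A3 ∧ A5)) = a + b − a·b on (0.1318, 0.9586) = 0.9641

0.964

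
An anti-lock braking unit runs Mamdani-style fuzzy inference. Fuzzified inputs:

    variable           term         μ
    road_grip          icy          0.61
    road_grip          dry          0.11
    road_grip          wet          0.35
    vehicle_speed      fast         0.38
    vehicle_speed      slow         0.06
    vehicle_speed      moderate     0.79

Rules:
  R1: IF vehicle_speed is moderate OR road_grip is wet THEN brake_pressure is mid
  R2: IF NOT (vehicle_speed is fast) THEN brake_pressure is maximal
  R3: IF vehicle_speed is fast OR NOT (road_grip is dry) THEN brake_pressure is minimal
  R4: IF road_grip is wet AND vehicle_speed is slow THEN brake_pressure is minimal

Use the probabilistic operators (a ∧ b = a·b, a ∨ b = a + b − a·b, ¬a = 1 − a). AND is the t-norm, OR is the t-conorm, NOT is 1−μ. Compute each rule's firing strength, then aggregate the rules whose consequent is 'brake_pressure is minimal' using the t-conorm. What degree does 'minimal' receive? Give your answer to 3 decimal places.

0.933

R1: moderate=0.79, wet=0.35; OR[a + b − a·b] → w = 0.8635
R2: ¬fast=1−0.38=0.62 → w = 0.6200
R3: fast=0.38, ¬dry=1−0.11=0.89; OR[a + b − a·b] → w = 0.9318
R4: wet=0.35, slow=0.06; AND[a·b] → w = 0.0210
Rules with consequent 'minimal': {R3, R4} → strengths 0.9318, 0.0210
Aggregate via t-conorm [a + b − a·b]: 0.9332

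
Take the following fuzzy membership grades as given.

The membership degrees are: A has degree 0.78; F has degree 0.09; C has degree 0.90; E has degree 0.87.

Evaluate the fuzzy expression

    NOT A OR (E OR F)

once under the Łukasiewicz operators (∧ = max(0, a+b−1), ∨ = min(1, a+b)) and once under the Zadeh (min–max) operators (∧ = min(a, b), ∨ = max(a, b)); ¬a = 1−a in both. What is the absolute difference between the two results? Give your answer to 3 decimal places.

Under Łukasiewicz:
  NOT A = 1 − 0.78 = 0.22
  E OR F = min(1, a+b) on (0.87, 0.09) = 0.96
  NOT A OR (E OR F) = min(1, a+b) on (0.22, 0.96) = 1.00
  → value = 1.0000
Under Zadeh (min–max):
  NOT A = 1 − 0.78 = 0.22
  E OR F = max(a, b) on (0.87, 0.09) = 0.87
  NOT A OR (E OR F) = max(a, b) on (0.22, 0.87) = 0.87
  → value = 0.8700
|1.0000 − 0.8700| = 0.130

0.130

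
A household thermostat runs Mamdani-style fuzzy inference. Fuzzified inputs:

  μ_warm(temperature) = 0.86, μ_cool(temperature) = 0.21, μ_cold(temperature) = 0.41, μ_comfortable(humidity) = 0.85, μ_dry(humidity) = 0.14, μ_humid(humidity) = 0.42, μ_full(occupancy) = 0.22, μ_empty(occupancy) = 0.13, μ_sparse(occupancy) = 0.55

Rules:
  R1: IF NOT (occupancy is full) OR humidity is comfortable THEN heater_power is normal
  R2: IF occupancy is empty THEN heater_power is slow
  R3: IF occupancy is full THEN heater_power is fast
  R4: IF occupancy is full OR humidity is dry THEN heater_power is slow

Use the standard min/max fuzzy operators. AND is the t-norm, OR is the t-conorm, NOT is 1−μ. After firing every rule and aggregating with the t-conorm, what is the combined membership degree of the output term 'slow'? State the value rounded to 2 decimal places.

0.22

R1: ¬full=1−0.22=0.78, comfortable=0.85; OR[max(a, b)] → w = 0.85
R2: empty=0.13 → w = 0.13
R3: full=0.22 → w = 0.22
R4: full=0.22, dry=0.14; OR[max(a, b)] → w = 0.22
Rules with consequent 'slow': {R2, R4} → strengths 0.13, 0.22
Aggregate via t-conorm [max(a, b)]: 0.22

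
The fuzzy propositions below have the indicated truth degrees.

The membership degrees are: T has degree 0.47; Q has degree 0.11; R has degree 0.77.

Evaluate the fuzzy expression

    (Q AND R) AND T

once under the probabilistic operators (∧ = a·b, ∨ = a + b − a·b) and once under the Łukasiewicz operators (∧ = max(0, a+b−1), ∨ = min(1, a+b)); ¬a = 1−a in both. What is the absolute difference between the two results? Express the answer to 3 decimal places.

Under probabilistic:
  Q AND R = a·b on (0.1100, 0.7700) = 0.0847
  (Q AND R) AND T = a·b on (0.0847, 0.4700) = 0.0398
  → value = 0.0398
Under Łukasiewicz:
  Q AND R = max(0, a+b−1) on (0.11, 0.77) = 0.00
  (Q AND R) AND T = max(0, a+b−1) on (0.00, 0.47) = 0.00
  → value = 0.0000
|0.0398 − 0.0000| = 0.040

0.040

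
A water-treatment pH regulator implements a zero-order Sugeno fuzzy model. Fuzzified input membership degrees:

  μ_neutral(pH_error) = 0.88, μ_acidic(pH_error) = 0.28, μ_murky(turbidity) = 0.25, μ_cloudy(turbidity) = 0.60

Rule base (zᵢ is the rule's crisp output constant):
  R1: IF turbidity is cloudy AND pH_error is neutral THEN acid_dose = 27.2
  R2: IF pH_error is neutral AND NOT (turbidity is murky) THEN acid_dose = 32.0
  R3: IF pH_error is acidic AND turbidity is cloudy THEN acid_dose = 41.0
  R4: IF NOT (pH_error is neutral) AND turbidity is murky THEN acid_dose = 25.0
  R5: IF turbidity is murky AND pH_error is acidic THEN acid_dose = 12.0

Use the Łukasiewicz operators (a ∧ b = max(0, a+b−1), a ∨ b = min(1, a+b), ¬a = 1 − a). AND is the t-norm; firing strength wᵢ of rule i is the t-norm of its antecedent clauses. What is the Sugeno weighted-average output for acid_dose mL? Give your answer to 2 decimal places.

R1 (z=27.2): cloudy=0.60, neutral=0.88; AND[max(0, a+b−1)] → w = 0.48
R2 (z=32.0): neutral=0.88, ¬murky=1−0.25=0.75; AND[max(0, a+b−1)] → w = 0.63
R3 (z=41.0): acidic=0.28, cloudy=0.60; AND[max(0, a+b−1)] → w = 0.00
R4 (z=25.0): ¬neutral=1−0.88=0.12, murky=0.25; AND[max(0, a+b−1)] → w = 0.00
R5 (z=12.0): murky=0.25, acidic=0.28; AND[max(0, a+b−1)] → w = 0.00
Weighted average = (0.48·27.2 + 0.63·32.0 + 0.00·41.0 + 0.00·25.0 + 0.00·12.0) / (0.48 + 0.63 + 0.00 + 0.00 + 0.00)
  = 33.2160 / 1.1100 = 29.92

29.92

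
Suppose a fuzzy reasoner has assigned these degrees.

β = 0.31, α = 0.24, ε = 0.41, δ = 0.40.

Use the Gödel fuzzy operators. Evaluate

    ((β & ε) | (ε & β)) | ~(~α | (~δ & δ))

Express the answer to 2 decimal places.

β & ε = min(a, b) on (0.31, 0.41) = 0.31
ε & β = min(a, b) on (0.41, 0.31) = 0.31
(β & ε) | (ε & β) = max(a, b) on (0.31, 0.31) = 0.31
~α = 1 − 0.24 = 0.76
~δ = 1 − 0.40 = 0.60
~δ & δ = min(a, b) on (0.60, 0.40) = 0.40
~α | (~δ & δ) = max(a, b) on (0.76, 0.40) = 0.76
~(~α | (~δ & δ)) = 1 − 0.76 = 0.24
((β & ε) | (ε & β)) | ~(~α | (~δ & δ)) = max(a, b) on (0.31, 0.24) = 0.31

0.31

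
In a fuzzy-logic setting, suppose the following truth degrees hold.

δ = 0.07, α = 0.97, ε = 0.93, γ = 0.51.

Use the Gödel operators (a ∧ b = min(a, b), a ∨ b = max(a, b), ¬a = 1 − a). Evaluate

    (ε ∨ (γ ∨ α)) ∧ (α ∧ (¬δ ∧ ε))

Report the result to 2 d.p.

0.93

γ ∨ α = max(a, b) on (0.51, 0.97) = 0.97
ε ∨ (γ ∨ α) = max(a, b) on (0.93, 0.97) = 0.97
¬δ = 1 − 0.07 = 0.93
¬δ ∧ ε = min(a, b) on (0.93, 0.93) = 0.93
α ∧ (¬δ ∧ ε) = min(a, b) on (0.97, 0.93) = 0.93
(ε ∨ (γ ∨ α)) ∧ (α ∧ (¬δ ∧ ε)) = min(a, b) on (0.97, 0.93) = 0.93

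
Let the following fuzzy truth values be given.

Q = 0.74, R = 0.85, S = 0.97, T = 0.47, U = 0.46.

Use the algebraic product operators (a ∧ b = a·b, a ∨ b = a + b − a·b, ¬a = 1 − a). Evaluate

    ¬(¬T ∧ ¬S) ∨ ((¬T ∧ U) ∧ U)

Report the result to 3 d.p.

¬T = 1 − 0.4700 = 0.5300
¬S = 1 − 0.9700 = 0.0300
¬T ∧ ¬S = a·b on (0.5300, 0.0300) = 0.0159
¬(¬T ∧ ¬S) = 1 − 0.0159 = 0.9841
¬T = 1 − 0.4700 = 0.5300
¬T ∧ U = a·b on (0.5300, 0.4600) = 0.2438
(¬T ∧ U) ∧ U = a·b on (0.2438, 0.4600) = 0.1121
¬(¬T ∧ ¬S) ∨ ((¬T ∧ U) ∧ U) = a + b − a·b on (0.9841, 0.1121) = 0.9859

0.986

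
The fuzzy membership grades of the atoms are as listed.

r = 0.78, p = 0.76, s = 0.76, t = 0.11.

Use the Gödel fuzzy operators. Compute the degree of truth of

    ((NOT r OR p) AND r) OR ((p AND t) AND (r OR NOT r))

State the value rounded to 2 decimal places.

0.76

NOT r = 1 − 0.78 = 0.22
NOT r OR p = max(a, b) on (0.22, 0.76) = 0.76
(NOT r OR p) AND r = min(a, b) on (0.76, 0.78) = 0.76
p AND t = min(a, b) on (0.76, 0.11) = 0.11
NOT r = 1 − 0.78 = 0.22
r OR NOT r = max(a, b) on (0.78, 0.22) = 0.78
(p AND t) AND (r OR NOT r) = min(a, b) on (0.11, 0.78) = 0.11
((NOT r OR p) AND r) OR ((p AND t) AND (r OR NOT r)) = max(a, b) on (0.76, 0.11) = 0.76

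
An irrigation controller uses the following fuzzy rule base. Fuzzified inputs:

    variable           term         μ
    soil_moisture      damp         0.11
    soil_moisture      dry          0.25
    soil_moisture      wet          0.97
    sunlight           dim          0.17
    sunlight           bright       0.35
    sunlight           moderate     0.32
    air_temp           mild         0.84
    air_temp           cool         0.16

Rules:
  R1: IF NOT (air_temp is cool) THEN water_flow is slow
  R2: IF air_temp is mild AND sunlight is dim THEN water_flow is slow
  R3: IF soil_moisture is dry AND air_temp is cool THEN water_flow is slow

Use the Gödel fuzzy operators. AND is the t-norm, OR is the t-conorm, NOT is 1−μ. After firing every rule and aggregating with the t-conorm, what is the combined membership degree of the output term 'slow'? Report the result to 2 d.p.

0.84

R1: ¬cool=1−0.16=0.84 → w = 0.84
R2: mild=0.84, dim=0.17; AND[min(a, b)] → w = 0.17
R3: dry=0.25, cool=0.16; AND[min(a, b)] → w = 0.16
Rules with consequent 'slow': {R1, R2, R3} → strengths 0.84, 0.17, 0.16
Aggregate via t-conorm [max(a, b)]: 0.84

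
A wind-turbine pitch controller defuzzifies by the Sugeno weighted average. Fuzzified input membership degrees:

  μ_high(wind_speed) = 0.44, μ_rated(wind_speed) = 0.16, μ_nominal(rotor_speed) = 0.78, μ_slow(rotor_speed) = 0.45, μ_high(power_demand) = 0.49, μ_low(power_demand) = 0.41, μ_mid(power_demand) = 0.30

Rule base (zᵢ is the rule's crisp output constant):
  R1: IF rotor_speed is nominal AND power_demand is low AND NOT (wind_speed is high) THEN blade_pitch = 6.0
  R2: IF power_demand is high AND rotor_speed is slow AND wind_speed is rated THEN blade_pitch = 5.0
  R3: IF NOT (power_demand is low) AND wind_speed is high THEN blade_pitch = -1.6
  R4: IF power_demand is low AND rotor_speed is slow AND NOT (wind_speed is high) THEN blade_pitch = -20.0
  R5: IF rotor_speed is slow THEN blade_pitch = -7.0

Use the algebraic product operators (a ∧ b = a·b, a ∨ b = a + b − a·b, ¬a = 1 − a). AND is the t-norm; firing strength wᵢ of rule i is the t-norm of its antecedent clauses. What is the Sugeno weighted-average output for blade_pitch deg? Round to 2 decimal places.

-4.26

R1 (z=6.0): nominal=0.78, low=0.41, ¬high=1−0.44=0.56; AND[a·b] → w = 0.1791
R2 (z=5.0): high=0.49, slow=0.45, rated=0.16; AND[a·b] → w = 0.0353
R3 (z=-1.6): ¬low=1−0.41=0.59, high=0.44; AND[a·b] → w = 0.2596
R4 (z=-20.0): low=0.41, slow=0.45, ¬high=1−0.44=0.56; AND[a·b] → w = 0.1033
R5 (z=-7.0): slow=0.45 → w = 0.4500
Weighted average = (0.1791·6.0 + 0.0353·5.0 + 0.2596·-1.6 + 0.1033·-20.0 + 0.4500·-7.0) / (0.1791 + 0.0353 + 0.2596 + 0.1033 + 0.4500)
  = -4.3808 / 1.0273 = -4.26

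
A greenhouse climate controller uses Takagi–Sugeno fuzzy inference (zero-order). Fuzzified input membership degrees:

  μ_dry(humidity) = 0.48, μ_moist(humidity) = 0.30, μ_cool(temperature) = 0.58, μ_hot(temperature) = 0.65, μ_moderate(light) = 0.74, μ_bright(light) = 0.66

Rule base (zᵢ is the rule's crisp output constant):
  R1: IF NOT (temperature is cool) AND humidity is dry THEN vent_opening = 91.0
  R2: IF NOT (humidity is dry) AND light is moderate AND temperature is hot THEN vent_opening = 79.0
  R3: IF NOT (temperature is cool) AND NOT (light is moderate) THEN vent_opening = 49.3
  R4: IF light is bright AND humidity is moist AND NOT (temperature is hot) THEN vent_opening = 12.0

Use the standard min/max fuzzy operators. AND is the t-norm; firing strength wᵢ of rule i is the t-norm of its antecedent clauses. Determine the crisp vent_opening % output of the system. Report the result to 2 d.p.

63.81

R1 (z=91.0): ¬cool=1−0.58=0.42, dry=0.48; AND[min(a, b)] → w = 0.42
R2 (z=79.0): ¬dry=1−0.48=0.52, moderate=0.74, hot=0.65; AND[min(a, b)] → w = 0.52
R3 (z=49.3): ¬cool=1−0.58=0.42, ¬moderate=1−0.74=0.26; AND[min(a, b)] → w = 0.26
R4 (z=12.0): bright=0.66, moist=0.30, ¬hot=1−0.65=0.35; AND[min(a, b)] → w = 0.30
Weighted average = (0.42·91.0 + 0.52·79.0 + 0.26·49.3 + 0.30·12.0) / (0.42 + 0.52 + 0.26 + 0.30)
  = 95.7180 / 1.5000 = 63.81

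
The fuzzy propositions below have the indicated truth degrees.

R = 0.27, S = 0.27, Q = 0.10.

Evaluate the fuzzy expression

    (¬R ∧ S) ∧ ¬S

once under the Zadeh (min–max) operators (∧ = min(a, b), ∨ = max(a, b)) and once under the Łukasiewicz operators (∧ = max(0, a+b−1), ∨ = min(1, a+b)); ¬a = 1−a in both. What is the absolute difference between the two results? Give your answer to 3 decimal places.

0.270

Under Zadeh (min–max):
  ¬R = 1 − 0.27 = 0.73
  ¬R ∧ S = min(a, b) on (0.73, 0.27) = 0.27
  ¬S = 1 − 0.27 = 0.73
  (¬R ∧ S) ∧ ¬S = min(a, b) on (0.27, 0.73) = 0.27
  → value = 0.2700
Under Łukasiewicz:
  ¬R = 1 − 0.27 = 0.73
  ¬R ∧ S = max(0, a+b−1) on (0.73, 0.27) = 0.00
  ¬S = 1 − 0.27 = 0.73
  (¬R ∧ S) ∧ ¬S = max(0, a+b−1) on (0.00, 0.73) = 0.00
  → value = 0.0000
|0.2700 − 0.0000| = 0.270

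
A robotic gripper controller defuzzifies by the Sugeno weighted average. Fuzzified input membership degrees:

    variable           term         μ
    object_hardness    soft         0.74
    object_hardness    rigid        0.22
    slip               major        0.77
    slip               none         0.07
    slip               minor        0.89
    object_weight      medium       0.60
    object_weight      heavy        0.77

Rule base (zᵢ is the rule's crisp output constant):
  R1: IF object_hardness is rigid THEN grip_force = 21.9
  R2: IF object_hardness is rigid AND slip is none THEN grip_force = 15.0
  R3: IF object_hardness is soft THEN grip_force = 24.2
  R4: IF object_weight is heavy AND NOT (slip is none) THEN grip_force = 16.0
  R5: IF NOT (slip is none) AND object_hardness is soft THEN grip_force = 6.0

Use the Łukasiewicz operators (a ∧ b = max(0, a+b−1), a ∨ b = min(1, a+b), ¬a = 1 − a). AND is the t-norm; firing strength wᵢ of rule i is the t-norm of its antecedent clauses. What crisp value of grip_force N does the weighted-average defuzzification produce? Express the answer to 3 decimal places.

16.286

R1 (z=21.9): rigid=0.22 → w = 0.22
R2 (z=15.0): rigid=0.22, none=0.07; AND[max(0, a+b−1)] → w = 0.00
R3 (z=24.2): soft=0.74 → w = 0.74
R4 (z=16.0): heavy=0.77, ¬none=1−0.07=0.93; AND[max(0, a+b−1)] → w = 0.70
R5 (z=6.0): ¬none=1−0.07=0.93, soft=0.74; AND[max(0, a+b−1)] → w = 0.67
Weighted average = (0.22·21.9 + 0.00·15.0 + 0.74·24.2 + 0.70·16.0 + 0.67·6.0) / (0.22 + 0.00 + 0.74 + 0.70 + 0.67)
  = 37.9460 / 2.3300 = 16.286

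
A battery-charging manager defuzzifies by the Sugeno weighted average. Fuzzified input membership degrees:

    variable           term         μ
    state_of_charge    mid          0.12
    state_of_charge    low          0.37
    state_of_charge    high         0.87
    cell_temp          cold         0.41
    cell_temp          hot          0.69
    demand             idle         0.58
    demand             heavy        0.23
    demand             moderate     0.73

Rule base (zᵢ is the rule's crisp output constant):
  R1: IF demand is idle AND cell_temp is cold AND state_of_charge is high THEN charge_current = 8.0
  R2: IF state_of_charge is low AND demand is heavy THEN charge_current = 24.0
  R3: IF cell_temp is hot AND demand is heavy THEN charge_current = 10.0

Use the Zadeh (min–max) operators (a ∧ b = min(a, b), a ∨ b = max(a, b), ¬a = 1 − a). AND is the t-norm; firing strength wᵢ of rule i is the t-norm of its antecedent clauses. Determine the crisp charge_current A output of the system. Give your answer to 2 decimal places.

12.76

R1 (z=8.0): idle=0.58, cold=0.41, high=0.87; AND[min(a, b)] → w = 0.41
R2 (z=24.0): low=0.37, heavy=0.23; AND[min(a, b)] → w = 0.23
R3 (z=10.0): hot=0.69, heavy=0.23; AND[min(a, b)] → w = 0.23
Weighted average = (0.41·8.0 + 0.23·24.0 + 0.23·10.0) / (0.41 + 0.23 + 0.23)
  = 11.1000 / 0.8700 = 12.76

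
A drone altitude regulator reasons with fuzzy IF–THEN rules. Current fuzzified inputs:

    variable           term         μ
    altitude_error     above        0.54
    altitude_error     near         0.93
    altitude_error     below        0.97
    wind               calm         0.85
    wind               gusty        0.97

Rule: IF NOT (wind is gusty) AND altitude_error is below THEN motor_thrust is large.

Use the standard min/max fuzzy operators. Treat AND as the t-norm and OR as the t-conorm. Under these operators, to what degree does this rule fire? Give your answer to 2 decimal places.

firing strength: ¬gusty=1−0.97=0.03, below=0.97; AND[min(a, b)] → w = 0.03

0.03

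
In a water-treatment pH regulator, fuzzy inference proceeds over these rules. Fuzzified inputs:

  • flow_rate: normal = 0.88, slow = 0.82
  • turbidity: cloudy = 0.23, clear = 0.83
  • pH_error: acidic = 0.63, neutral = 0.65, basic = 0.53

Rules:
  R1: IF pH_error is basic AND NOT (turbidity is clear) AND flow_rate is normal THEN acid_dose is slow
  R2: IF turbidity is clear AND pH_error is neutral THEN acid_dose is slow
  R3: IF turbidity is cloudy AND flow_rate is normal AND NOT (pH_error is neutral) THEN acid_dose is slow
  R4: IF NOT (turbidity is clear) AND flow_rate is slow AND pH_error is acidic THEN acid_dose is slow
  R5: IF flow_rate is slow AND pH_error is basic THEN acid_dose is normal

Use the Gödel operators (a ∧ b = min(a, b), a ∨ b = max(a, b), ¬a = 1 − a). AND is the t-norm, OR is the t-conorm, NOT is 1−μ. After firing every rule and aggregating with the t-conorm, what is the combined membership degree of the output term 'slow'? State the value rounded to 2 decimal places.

R1: basic=0.53, ¬clear=1−0.83=0.17, normal=0.88; AND[min(a, b)] → w = 0.17
R2: clear=0.83, neutral=0.65; AND[min(a, b)] → w = 0.65
R3: cloudy=0.23, normal=0.88, ¬neutral=1−0.65=0.35; AND[min(a, b)] → w = 0.23
R4: ¬clear=1−0.83=0.17, slow=0.82, acidic=0.63; AND[min(a, b)] → w = 0.17
R5: slow=0.82, basic=0.53; AND[min(a, b)] → w = 0.53
Rules with consequent 'slow': {R1, R2, R3, R4} → strengths 0.17, 0.65, 0.23, 0.17
Aggregate via t-conorm [max(a, b)]: 0.65

0.65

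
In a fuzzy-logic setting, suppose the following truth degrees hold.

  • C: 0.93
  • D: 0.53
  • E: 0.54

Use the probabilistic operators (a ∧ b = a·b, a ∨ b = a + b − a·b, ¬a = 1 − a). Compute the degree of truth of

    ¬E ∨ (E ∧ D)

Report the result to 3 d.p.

¬E = 1 − 0.5400 = 0.4600
E ∧ D = a·b on (0.5400, 0.5300) = 0.2862
¬E ∨ (E ∧ D) = a + b − a·b on (0.4600, 0.2862) = 0.6145

0.615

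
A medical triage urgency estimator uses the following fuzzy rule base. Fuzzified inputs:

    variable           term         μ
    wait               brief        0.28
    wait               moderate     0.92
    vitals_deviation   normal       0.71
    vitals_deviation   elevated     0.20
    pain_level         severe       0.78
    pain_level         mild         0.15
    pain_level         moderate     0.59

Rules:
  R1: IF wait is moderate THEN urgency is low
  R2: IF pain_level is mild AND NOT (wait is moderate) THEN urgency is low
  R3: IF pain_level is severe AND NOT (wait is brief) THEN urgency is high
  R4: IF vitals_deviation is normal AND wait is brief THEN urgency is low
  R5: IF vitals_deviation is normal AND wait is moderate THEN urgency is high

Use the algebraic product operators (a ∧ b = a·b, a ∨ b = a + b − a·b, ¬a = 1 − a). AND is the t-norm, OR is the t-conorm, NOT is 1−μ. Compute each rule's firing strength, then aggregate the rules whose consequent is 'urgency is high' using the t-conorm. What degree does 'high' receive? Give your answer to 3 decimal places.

R1: moderate=0.92 → w = 0.9200
R2: mild=0.15, ¬moderate=1−0.92=0.08; AND[a·b] → w = 0.0120
R3: severe=0.78, ¬brief=1−0.28=0.72; AND[a·b] → w = 0.5616
R4: normal=0.71, brief=0.28; AND[a·b] → w = 0.1988
R5: normal=0.71, moderate=0.92; AND[a·b] → w = 0.6532
Rules with consequent 'high': {R3, R5} → strengths 0.5616, 0.6532
Aggregate via t-conorm [a + b − a·b]: 0.8480

0.848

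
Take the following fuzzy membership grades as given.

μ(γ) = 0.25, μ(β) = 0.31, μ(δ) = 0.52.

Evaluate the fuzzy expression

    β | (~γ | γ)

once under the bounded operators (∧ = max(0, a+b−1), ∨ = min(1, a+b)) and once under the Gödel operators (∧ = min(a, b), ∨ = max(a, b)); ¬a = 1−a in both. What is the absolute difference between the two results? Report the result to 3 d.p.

Under bounded:
  ~γ = 1 − 0.25 = 0.75
  ~γ | γ = min(1, a+b) on (0.75, 0.25) = 1.00
  β | (~γ | γ) = min(1, a+b) on (0.31, 1.00) = 1.00
  → value = 1.0000
Under Gödel:
  ~γ = 1 − 0.25 = 0.75
  ~γ | γ = max(a, b) on (0.75, 0.25) = 0.75
  β | (~γ | γ) = max(a, b) on (0.31, 0.75) = 0.75
  → value = 0.7500
|1.0000 − 0.7500| = 0.250

0.250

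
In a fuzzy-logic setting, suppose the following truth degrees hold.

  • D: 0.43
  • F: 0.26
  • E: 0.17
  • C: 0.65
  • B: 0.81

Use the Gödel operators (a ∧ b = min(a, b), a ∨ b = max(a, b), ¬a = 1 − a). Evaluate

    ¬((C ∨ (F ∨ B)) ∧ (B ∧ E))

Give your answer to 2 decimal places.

0.83

F ∨ B = max(a, b) on (0.26, 0.81) = 0.81
C ∨ (F ∨ B) = max(a, b) on (0.65, 0.81) = 0.81
B ∧ E = min(a, b) on (0.81, 0.17) = 0.17
(C ∨ (F ∨ B)) ∧ (B ∧ E) = min(a, b) on (0.81, 0.17) = 0.17
¬((C ∨ (F ∨ B)) ∧ (B ∧ E)) = 1 − 0.17 = 0.83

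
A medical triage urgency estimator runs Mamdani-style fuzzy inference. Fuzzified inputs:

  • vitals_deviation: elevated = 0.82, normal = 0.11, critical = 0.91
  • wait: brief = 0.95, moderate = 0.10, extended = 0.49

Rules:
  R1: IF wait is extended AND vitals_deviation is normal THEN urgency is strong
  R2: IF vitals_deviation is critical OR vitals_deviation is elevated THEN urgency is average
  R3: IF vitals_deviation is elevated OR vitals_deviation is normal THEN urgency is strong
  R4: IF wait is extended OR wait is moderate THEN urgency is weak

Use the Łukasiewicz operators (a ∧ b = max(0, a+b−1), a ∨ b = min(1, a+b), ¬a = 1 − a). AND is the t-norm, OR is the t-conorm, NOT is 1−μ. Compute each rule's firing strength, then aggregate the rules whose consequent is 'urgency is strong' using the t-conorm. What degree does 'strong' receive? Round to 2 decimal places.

R1: extended=0.49, normal=0.11; AND[max(0, a+b−1)] → w = 0.00
R2: critical=0.91, elevated=0.82; OR[min(1, a+b)] → w = 1.00
R3: elevated=0.82, normal=0.11; OR[min(1, a+b)] → w = 0.93
R4: extended=0.49, moderate=0.10; OR[min(1, a+b)] → w = 0.59
Rules with consequent 'strong': {R1, R3} → strengths 0.00, 0.93
Aggregate via t-conorm [min(1, a+b)]: 0.93

0.93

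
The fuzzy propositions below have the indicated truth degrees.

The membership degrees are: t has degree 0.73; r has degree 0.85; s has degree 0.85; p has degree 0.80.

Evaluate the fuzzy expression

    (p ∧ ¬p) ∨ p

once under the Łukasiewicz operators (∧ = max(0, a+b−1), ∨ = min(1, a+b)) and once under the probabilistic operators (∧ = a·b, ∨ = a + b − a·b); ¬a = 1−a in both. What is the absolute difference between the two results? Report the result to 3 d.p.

Under Łukasiewicz:
  ¬p = 1 − 0.80 = 0.20
  p ∧ ¬p = max(0, a+b−1) on (0.80, 0.20) = 0.00
  (p ∧ ¬p) ∨ p = min(1, a+b) on (0.00, 0.80) = 0.80
  → value = 0.8000
Under probabilistic:
  ¬p = 1 − 0.8000 = 0.2000
  p ∧ ¬p = a·b on (0.8000, 0.2000) = 0.1600
  (p ∧ ¬p) ∨ p = a + b − a·b on (0.1600, 0.8000) = 0.8320
  → value = 0.8320
|0.8000 − 0.8320| = 0.032

0.032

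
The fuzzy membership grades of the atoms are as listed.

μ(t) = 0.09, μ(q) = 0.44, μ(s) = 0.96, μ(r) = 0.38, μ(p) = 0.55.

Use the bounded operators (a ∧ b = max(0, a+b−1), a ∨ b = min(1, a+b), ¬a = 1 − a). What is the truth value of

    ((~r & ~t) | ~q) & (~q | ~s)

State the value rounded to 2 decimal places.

0.60

~r = 1 − 0.38 = 0.62
~t = 1 − 0.09 = 0.91
~r & ~t = max(0, a+b−1) on (0.62, 0.91) = 0.53
~q = 1 − 0.44 = 0.56
(~r & ~t) | ~q = min(1, a+b) on (0.53, 0.56) = 1.00
~q = 1 − 0.44 = 0.56
~s = 1 − 0.96 = 0.04
~q | ~s = min(1, a+b) on (0.56, 0.04) = 0.60
((~r & ~t) | ~q) & (~q | ~s) = max(0, a+b−1) on (1.00, 0.60) = 0.60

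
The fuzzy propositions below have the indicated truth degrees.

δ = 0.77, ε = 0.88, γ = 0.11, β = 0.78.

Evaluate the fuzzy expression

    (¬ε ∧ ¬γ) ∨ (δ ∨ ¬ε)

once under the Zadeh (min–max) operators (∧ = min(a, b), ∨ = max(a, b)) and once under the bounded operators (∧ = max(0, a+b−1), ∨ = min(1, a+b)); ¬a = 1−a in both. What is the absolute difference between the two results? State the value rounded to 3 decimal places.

Under Zadeh (min–max):
  ¬ε = 1 − 0.88 = 0.12
  ¬γ = 1 − 0.11 = 0.89
  ¬ε ∧ ¬γ = min(a, b) on (0.12, 0.89) = 0.12
  ¬ε = 1 − 0.88 = 0.12
  δ ∨ ¬ε = max(a, b) on (0.77, 0.12) = 0.77
  (¬ε ∧ ¬γ) ∨ (δ ∨ ¬ε) = max(a, b) on (0.12, 0.77) = 0.77
  → value = 0.7700
Under bounded:
  ¬ε = 1 − 0.88 = 0.12
  ¬γ = 1 − 0.11 = 0.89
  ¬ε ∧ ¬γ = max(0, a+b−1) on (0.12, 0.89) = 0.01
  ¬ε = 1 − 0.88 = 0.12
  δ ∨ ¬ε = min(1, a+b) on (0.77, 0.12) = 0.89
  (¬ε ∧ ¬γ) ∨ (δ ∨ ¬ε) = min(1, a+b) on (0.01, 0.89) = 0.90
  → value = 0.9000
|0.7700 − 0.9000| = 0.130

0.130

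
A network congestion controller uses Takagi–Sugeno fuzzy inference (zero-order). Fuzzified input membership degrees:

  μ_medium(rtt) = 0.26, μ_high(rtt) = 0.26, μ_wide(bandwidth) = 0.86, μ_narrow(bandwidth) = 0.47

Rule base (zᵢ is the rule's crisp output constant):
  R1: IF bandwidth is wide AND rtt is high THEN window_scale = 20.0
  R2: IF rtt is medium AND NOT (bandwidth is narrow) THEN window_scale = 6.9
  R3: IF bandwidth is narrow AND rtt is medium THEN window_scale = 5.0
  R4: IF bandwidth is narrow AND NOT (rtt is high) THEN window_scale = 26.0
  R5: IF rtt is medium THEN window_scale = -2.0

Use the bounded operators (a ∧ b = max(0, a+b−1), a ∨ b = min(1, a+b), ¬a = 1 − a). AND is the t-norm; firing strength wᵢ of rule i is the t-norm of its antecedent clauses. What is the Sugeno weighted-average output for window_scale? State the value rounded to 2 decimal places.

R1 (z=20.0): wide=0.86, high=0.26; AND[max(0, a+b−1)] → w = 0.12
R2 (z=6.9): medium=0.26, ¬narrow=1−0.47=0.53; AND[max(0, a+b−1)] → w = 0.00
R3 (z=5.0): narrow=0.47, medium=0.26; AND[max(0, a+b−1)] → w = 0.00
R4 (z=26.0): narrow=0.47, ¬high=1−0.26=0.74; AND[max(0, a+b−1)] → w = 0.21
R5 (z=-2.0): medium=0.26 → w = 0.26
Weighted average = (0.12·20.0 + 0.00·6.9 + 0.00·5.0 + 0.21·26.0 + 0.26·-2.0) / (0.12 + 0.00 + 0.00 + 0.21 + 0.26)
  = 7.3400 / 0.5900 = 12.44

12.44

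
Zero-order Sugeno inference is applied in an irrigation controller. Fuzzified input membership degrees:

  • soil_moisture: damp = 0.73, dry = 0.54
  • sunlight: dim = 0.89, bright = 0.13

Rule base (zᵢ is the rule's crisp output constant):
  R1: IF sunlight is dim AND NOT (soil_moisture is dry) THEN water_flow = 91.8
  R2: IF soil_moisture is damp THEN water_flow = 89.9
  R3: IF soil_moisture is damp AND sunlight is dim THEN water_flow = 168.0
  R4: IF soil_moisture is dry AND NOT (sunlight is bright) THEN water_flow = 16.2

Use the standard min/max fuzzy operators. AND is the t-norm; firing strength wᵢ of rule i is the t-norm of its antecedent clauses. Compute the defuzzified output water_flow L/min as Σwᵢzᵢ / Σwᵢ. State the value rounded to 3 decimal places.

R1 (z=91.8): dim=0.89, ¬dry=1−0.54=0.46; AND[min(a, b)] → w = 0.46
R2 (z=89.9): damp=0.73 → w = 0.73
R3 (z=168.0): damp=0.73, dim=0.89; AND[min(a, b)] → w = 0.73
R4 (z=16.2): dry=0.54, ¬bright=1−0.13=0.87; AND[min(a, b)] → w = 0.54
Weighted average = (0.46·91.8 + 0.73·89.9 + 0.73·168.0 + 0.54·16.2) / (0.46 + 0.73 + 0.73 + 0.54)
  = 239.2430 / 2.4600 = 97.253

97.253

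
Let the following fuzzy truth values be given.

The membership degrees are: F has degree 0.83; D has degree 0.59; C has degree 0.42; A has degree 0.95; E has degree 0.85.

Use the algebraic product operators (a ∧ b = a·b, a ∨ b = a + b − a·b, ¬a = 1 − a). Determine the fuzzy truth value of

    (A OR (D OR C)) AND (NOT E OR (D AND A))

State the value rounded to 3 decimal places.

D OR C = a + b − a·b on (0.5900, 0.4200) = 0.7622
A OR (D OR C) = a + b − a·b on (0.9500, 0.7622) = 0.9881
NOT E = 1 − 0.8500 = 0.1500
D AND A = a·b on (0.5900, 0.9500) = 0.5605
NOT E OR (D AND A) = a + b − a·b on (0.1500, 0.5605) = 0.6264
(A OR (D OR C)) AND (NOT E OR (D AND A)) = a·b on (0.9881, 0.6264) = 0.6190

0.619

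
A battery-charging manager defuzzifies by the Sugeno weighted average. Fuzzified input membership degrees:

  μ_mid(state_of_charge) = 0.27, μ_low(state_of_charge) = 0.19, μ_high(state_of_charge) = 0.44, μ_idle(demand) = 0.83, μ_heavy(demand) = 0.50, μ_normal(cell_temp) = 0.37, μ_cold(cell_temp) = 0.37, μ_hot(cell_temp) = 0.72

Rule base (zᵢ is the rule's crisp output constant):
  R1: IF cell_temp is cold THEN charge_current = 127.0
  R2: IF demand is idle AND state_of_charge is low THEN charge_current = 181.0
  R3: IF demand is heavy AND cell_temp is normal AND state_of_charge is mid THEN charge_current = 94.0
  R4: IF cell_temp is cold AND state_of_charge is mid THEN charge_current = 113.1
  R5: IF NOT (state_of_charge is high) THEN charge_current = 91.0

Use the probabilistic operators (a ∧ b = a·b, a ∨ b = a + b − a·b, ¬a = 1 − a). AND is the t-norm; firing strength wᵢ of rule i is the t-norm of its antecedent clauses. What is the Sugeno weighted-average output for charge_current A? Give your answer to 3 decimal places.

115.137

R1 (z=127.0): cold=0.37 → w = 0.3700
R2 (z=181.0): idle=0.83, low=0.19; AND[a·b] → w = 0.1577
R3 (z=94.0): heavy=0.50, normal=0.37, mid=0.27; AND[a·b] → w = 0.0500
R4 (z=113.1): cold=0.37, mid=0.27; AND[a·b] → w = 0.0999
R5 (z=91.0): ¬high=1−0.44=0.56 → w = 0.5600
Weighted average = (0.3700·127.0 + 0.1577·181.0 + 0.0500·94.0 + 0.0999·113.1 + 0.5600·91.0) / (0.3700 + 0.1577 + 0.0500 + 0.0999 + 0.5600)
  = 142.4877 / 1.2376 = 115.137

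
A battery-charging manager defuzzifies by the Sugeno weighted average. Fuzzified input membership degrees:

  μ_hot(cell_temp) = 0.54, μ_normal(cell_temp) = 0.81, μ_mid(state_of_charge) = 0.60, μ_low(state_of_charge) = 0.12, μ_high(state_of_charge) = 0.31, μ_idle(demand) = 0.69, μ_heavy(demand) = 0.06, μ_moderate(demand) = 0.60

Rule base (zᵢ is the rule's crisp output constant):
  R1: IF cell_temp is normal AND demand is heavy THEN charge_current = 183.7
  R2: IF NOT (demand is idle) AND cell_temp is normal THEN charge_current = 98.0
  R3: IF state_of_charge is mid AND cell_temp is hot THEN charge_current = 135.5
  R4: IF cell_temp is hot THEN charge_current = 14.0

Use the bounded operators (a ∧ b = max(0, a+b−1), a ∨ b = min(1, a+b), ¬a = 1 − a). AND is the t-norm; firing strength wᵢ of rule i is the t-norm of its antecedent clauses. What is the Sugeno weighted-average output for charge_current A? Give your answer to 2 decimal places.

47.86

R1 (z=183.7): normal=0.81, heavy=0.06; AND[max(0, a+b−1)] → w = 0.00
R2 (z=98.0): ¬idle=1−0.69=0.31, normal=0.81; AND[max(0, a+b−1)] → w = 0.12
R3 (z=135.5): mid=0.60, hot=0.54; AND[max(0, a+b−1)] → w = 0.14
R4 (z=14.0): hot=0.54 → w = 0.54
Weighted average = (0.00·183.7 + 0.12·98.0 + 0.14·135.5 + 0.54·14.0) / (0.00 + 0.12 + 0.14 + 0.54)
  = 38.2900 / 0.8000 = 47.86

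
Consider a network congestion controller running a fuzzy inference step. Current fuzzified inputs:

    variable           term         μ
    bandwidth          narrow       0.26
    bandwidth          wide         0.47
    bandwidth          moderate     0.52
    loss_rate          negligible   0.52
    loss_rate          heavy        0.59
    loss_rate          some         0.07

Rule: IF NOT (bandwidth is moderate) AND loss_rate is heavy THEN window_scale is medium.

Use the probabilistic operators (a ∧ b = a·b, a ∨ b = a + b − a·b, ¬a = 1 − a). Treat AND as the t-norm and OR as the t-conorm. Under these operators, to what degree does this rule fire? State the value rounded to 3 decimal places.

firing strength: ¬moderate=1−0.52=0.48, heavy=0.59; AND[a·b] → w = 0.2832

0.283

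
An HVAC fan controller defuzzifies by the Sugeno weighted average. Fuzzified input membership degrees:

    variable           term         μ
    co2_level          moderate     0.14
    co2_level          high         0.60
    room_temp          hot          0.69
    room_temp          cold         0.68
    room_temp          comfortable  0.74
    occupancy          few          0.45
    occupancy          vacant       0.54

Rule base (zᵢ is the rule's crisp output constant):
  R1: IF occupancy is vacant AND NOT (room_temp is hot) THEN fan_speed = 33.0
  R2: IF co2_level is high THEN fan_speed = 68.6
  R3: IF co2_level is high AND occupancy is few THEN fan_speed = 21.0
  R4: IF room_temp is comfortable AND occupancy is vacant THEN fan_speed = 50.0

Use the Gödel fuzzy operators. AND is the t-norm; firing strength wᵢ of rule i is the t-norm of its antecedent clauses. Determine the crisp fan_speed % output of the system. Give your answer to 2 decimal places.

R1 (z=33.0): vacant=0.54, ¬hot=1−0.69=0.31; AND[min(a, b)] → w = 0.31
R2 (z=68.6): high=0.60 → w = 0.60
R3 (z=21.0): high=0.60, few=0.45; AND[min(a, b)] → w = 0.45
R4 (z=50.0): comfortable=0.74, vacant=0.54; AND[min(a, b)] → w = 0.54
Weighted average = (0.31·33.0 + 0.60·68.6 + 0.45·21.0 + 0.54·50.0) / (0.31 + 0.60 + 0.45 + 0.54)
  = 87.8400 / 1.9000 = 46.23

46.23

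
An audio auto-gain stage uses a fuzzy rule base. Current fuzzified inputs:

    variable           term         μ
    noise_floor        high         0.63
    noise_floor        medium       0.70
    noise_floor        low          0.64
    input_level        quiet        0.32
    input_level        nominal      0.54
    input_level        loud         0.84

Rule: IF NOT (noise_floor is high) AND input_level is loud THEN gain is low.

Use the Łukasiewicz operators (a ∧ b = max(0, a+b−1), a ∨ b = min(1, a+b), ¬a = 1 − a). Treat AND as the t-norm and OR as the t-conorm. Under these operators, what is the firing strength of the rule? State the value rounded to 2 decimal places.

0.21

firing strength: ¬high=1−0.63=0.37, loud=0.84; AND[max(0, a+b−1)] → w = 0.21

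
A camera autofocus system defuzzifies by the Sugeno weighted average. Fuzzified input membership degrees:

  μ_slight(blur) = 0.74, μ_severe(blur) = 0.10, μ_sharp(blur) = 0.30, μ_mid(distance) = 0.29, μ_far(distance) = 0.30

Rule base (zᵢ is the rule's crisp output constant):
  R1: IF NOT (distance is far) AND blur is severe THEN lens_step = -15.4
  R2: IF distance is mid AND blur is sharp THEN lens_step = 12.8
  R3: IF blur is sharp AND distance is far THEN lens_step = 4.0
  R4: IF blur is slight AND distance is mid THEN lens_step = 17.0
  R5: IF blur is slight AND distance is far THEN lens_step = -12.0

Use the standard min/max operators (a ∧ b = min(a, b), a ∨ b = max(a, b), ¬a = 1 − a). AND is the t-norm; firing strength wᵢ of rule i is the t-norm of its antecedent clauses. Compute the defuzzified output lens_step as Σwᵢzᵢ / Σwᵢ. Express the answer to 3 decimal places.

3.673

R1 (z=-15.4): ¬far=1−0.30=0.70, severe=0.10; AND[min(a, b)] → w = 0.10
R2 (z=12.8): mid=0.29, sharp=0.30; AND[min(a, b)] → w = 0.29
R3 (z=4.0): sharp=0.30, far=0.30; AND[min(a, b)] → w = 0.30
R4 (z=17.0): slight=0.74, mid=0.29; AND[min(a, b)] → w = 0.29
R5 (z=-12.0): slight=0.74, far=0.30; AND[min(a, b)] → w = 0.30
Weighted average = (0.10·-15.4 + 0.29·12.8 + 0.30·4.0 + 0.29·17.0 + 0.30·-12.0) / (0.10 + 0.29 + 0.30 + 0.29 + 0.30)
  = 4.7020 / 1.2800 = 3.673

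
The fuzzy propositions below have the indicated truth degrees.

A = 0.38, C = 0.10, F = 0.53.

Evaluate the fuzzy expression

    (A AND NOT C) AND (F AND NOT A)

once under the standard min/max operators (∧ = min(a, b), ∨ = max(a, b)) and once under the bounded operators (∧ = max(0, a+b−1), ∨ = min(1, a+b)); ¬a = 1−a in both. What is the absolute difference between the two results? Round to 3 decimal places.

Under standard min/max:
  NOT C = 1 − 0.10 = 0.90
  A AND NOT C = min(a, b) on (0.38, 0.90) = 0.38
  NOT A = 1 − 0.38 = 0.62
  F AND NOT A = min(a, b) on (0.53, 0.62) = 0.53
  (A AND NOT C) AND (F AND NOT A) = min(a, b) on (0.38, 0.53) = 0.38
  → value = 0.3800
Under bounded:
  NOT C = 1 − 0.10 = 0.90
  A AND NOT C = max(0, a+b−1) on (0.38, 0.90) = 0.28
  NOT A = 1 − 0.38 = 0.62
  F AND NOT A = max(0, a+b−1) on (0.53, 0.62) = 0.15
  (A AND NOT C) AND (F AND NOT A) = max(0, a+b−1) on (0.28, 0.15) = 0.00
  → value = 0.0000
|0.3800 − 0.0000| = 0.380

0.380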